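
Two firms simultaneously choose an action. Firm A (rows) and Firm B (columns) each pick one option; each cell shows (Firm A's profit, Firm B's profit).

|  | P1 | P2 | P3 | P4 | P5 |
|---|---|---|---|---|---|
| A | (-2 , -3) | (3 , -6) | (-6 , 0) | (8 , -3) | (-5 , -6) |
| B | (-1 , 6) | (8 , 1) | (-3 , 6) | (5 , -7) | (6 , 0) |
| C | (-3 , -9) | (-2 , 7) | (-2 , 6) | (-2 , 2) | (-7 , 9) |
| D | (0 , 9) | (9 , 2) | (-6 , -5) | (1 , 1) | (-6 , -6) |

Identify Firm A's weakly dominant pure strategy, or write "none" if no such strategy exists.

none

A fails to dominate B at P1 (-2<-1).
B fails to dominate A at P4 (5<8).
C fails to dominate A at P1 (-3<-2).
D fails to dominate A at P4 (1<8).
No single strategy dominates all the others.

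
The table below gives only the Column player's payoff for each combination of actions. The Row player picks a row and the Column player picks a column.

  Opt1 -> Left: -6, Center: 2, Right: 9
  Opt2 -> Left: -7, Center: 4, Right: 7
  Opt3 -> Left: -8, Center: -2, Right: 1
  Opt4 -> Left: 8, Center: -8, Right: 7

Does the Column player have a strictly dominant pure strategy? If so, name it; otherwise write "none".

Left fails to dominate Center at Opt1 (-6<2).
Center fails to dominate Left at Opt4 (-8<8).
Right fails to dominate Left at Opt4 (7<8).
No single strategy dominates all the others.

none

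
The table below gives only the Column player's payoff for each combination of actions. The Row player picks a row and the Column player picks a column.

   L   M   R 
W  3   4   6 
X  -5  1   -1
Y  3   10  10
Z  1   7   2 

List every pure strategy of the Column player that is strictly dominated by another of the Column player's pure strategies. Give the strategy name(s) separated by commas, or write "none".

L

L: dominated, since M does at least as well everywhere (W: 4>3, X: 1>-5, Y: 10>3, Z: 7>1).
M is not dominated — it holds its own against L at W (4>3); R at X (1>-1).
Nothing dominates R: L at W (6>3); M at W (6>4).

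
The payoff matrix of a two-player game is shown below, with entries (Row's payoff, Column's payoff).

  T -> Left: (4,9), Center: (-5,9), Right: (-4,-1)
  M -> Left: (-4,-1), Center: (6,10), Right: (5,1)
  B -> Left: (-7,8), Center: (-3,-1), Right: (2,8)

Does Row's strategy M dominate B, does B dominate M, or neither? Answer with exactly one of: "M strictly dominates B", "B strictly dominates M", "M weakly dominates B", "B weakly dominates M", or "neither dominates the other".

M's payoffs vs B's, by Column's action — Left: -4>-7, Center: 6>-3, Right: 5>2.
Every comparison favours M, so M strictly dominates B.

M strictly dominates B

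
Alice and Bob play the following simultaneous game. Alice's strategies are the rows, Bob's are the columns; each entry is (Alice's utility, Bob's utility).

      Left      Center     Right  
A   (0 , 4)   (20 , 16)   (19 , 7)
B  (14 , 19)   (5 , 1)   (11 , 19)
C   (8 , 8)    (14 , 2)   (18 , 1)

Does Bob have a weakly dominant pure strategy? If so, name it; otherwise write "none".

Left fails to dominate Center at A (4<16).
Center fails to dominate Left at B (1<19).
Right fails to dominate Left at C (1<8).
No single strategy dominates all the others.

none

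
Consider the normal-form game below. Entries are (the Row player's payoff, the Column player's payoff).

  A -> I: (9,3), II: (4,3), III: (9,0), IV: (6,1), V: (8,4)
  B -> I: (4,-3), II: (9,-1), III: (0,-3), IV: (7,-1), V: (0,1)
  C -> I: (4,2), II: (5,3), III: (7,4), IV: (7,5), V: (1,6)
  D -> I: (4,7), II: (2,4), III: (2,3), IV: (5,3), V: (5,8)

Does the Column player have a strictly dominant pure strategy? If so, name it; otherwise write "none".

V

V vs I: A: 4>3, B: 1>-3, C: 6>2, D: 8>7.
V vs II: A: 4>3, B: 1>-1, C: 6>3, D: 8>4.
V vs III: A: 4>0, B: 1>-3, C: 6>4, D: 8>3.
V vs IV: A: 4>1, B: 1>-1, C: 6>5, D: 8>3.
V strictly beats every other strategy against every opponent action, so it is strictly dominant.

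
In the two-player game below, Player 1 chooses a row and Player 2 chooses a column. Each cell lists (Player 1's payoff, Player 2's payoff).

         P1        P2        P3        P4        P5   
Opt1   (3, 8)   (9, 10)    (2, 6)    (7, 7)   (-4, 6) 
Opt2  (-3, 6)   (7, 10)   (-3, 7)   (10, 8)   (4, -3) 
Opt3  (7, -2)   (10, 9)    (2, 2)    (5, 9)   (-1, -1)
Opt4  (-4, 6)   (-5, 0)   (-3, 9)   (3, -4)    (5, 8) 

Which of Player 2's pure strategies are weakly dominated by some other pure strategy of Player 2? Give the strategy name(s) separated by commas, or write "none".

P4, P5

P1 is not dominated — it holds its own against P2 at Opt4 (6>0); P3 at Opt1 (8>6); P4 at Opt1 (8>7); P5 at Opt1 (8>6).
Nothing dominates P2: P1 at Opt1 (10>8); P3 at Opt1 (10>6); P4 at Opt1 (10>7); P5 at Opt1 (10>6).
P3 is not dominated — it holds its own against P1 at Opt2 (7>6); P2 at Opt4 (9>0); P4 at Opt4 (9>-4); P5 at Opt2 (7>-3).
P4 is weakly dominated by P2 (Opt1: 10>7, Opt2: 10>8, Opt3: 9=9, Opt4: 0>-4).
P3 weakly dominates P5 — Opt1: 6=6, Opt2: 7>-3, Opt3: 2>-1, Opt4: 9>8.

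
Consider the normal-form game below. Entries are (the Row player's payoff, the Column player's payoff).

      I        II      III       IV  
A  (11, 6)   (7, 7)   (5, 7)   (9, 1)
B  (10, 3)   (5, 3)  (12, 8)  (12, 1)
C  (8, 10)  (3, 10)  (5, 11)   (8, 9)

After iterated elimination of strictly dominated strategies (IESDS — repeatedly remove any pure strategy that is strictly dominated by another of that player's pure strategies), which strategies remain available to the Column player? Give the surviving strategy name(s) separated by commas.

II, III

The Row player's strategy C is strictly dominated by B (I: 10>8, II: 5>3, III: 12>5, IV: 12>8) and is removed.
Column I is eliminated: III beats it against every remaining row (A: 7>6, B: 8>3).
The Column player's strategy IV is strictly dominated by II (A: 7>1, B: 3>1) and is removed.
Among the remaining strategies, none is strictly dominated by another pure strategy of the same player, so the elimination stops.
Surviving strategies — the Row player: {A, B}; the Column player: {II, III}.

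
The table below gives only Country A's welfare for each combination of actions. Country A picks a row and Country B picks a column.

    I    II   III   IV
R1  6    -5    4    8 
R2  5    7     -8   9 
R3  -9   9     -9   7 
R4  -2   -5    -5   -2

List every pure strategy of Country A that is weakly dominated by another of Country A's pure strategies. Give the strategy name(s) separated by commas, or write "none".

Nothing dominates R1: R2 at I (6>5); R3 at I (6>-9); R4 at I (6>-2).
Nothing dominates R2: R1 at II (7>-5); R3 at I (5>-9); R4 at I (5>-2).
R3 is not dominated — it holds its own against R1 at II (9>-5); R2 at II (9>7); R4 at II (9>-5).
R1 weakly dominates R4 — I: 6>-2, II: -5=-5, III: 4>-5, IV: 8>-2.

R4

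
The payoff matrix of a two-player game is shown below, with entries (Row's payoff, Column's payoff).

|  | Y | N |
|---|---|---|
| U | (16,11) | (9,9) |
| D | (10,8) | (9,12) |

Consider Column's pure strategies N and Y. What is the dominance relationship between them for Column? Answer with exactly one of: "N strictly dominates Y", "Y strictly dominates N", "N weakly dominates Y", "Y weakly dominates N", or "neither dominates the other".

neither dominates the other

N's payoffs vs Y's, by Row's action — U: 9<11, D: 12>8.
N does better at D but worse at U; neither strategy dominates the other.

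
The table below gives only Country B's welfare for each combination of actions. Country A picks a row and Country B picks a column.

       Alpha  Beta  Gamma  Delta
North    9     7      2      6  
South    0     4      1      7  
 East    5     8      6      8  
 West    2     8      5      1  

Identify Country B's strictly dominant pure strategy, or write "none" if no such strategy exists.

none

Alpha fails to dominate Beta at South (0<4).
Beta fails to dominate Alpha at North (7<9).
Gamma fails to dominate Alpha at North (2<9).
Delta fails to dominate Alpha at North (6<9).
No single strategy dominates all the others.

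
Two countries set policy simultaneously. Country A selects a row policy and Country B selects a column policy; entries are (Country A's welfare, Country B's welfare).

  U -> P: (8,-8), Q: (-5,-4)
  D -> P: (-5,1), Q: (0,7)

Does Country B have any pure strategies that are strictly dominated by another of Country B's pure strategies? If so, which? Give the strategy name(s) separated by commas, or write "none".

P

Q strictly dominates P — U: -4>-8, D: 7>1.
Nothing dominates Q: P at U (-4>-8).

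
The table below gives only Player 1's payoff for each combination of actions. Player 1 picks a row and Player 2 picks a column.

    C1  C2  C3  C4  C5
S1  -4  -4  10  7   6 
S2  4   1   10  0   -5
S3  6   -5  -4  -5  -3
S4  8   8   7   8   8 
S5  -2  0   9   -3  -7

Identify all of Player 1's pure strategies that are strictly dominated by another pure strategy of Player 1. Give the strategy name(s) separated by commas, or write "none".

S3, S5

Nothing dominates S1: S2 at C3 (10=10); S3 at C2 (-4>-5); S4 at C3 (10>7); S5 at C3 (10>9).
S2 is not dominated — it holds its own against S1 at C1 (4>-4); S3 at C2 (1>-5); S4 at C3 (10>7); S5 at C1 (4>-2).
S3 is strictly dominated by S4 (C1: 8>6, C2: 8>-5, C3: 7>-4, C4: 8>-5, C5: 8>-3).
S4 is not dominated — it holds its own against S1 at C1 (8>-4); S2 at C1 (8>4); S3 at C1 (8>6); S5 at C1 (8>-2).
S5 is strictly dominated by S2 (C1: 4>-2, C2: 1>0, C3: 10>9, C4: 0>-3, C5: -5>-7).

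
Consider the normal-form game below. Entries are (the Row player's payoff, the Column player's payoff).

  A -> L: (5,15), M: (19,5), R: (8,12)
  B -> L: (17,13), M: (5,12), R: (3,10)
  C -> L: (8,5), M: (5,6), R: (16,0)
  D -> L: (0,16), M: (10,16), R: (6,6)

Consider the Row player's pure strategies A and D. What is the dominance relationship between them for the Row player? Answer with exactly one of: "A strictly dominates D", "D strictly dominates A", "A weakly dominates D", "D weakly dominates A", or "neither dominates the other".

A strictly dominates D

Compare A to D across each choice by the Column player: L: 5>0, M: 19>10, R: 8>6.
A gives a strictly higher payoff against each choice by the Column player, so A strictly dominates D.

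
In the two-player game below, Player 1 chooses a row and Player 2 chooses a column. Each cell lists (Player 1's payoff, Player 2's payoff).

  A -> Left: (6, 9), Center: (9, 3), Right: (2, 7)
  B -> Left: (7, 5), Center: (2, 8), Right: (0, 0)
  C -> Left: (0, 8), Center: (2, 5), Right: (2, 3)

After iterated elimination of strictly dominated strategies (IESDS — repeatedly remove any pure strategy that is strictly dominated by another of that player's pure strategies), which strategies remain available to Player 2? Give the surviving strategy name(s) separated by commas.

For Player 2, Left strictly dominates Right on the remaining rows (A: 9>7, B: 5>0, C: 8>3); eliminate Right.
For Player 1, A strictly dominates C on the remaining columns (Left: 6>0, Center: 9>2); eliminate C.
Among the remaining strategies, none is strictly dominated by another pure strategy of the same player, so the elimination stops.
Surviving strategies — Player 1: {A, B}; Player 2: {Left, Center}.

Left, Center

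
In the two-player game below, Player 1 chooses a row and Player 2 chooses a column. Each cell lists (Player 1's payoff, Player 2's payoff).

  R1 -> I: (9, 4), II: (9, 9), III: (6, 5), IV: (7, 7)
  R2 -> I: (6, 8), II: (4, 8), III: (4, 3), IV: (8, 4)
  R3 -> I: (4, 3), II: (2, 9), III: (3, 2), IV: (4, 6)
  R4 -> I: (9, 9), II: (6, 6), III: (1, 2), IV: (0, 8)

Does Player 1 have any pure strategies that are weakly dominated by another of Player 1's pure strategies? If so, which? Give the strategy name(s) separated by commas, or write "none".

R3, R4

R1 is not dominated — it holds its own against R2 at I (9>6); R3 at I (9>4); R4 at II (9>6).
R2 is not dominated — it holds its own against R1 at IV (8>7); R3 at I (6>4); R4 at III (4>1).
R3: dominated, since R1 does at least as well everywhere (I: 9>4, II: 9>2, III: 6>3, IV: 7>4).
R1 weakly dominates R4 — I: 9=9, II: 9>6, III: 6>1, IV: 7>0.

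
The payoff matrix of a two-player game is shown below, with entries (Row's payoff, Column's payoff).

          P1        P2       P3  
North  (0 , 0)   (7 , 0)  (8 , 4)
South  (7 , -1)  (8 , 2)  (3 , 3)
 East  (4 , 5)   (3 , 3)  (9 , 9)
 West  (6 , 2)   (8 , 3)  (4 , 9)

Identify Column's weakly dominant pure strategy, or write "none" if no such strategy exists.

P3 vs P1: North: 4>0, South: 3>-1, East: 9>5, West: 9>2.
P3 vs P2: North: 4>0, South: 3>2, East: 9>3, West: 9>3.
P3 is at least as good as every other strategy against every opponent action, so it is weakly dominant.

P3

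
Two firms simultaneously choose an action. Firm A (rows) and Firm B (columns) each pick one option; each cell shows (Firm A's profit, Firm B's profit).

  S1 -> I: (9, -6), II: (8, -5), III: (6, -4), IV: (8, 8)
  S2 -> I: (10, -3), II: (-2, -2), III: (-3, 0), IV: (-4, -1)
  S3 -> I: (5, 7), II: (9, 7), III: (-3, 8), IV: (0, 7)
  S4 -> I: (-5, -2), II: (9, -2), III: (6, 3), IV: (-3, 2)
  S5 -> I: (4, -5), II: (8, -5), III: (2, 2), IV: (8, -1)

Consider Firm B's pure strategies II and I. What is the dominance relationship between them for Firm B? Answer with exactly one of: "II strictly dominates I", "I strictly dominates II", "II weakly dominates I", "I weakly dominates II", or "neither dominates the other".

II weakly dominates I

Compare II to I across each opponent action: S1: -5>-6, S2: -2>-3, S3: 7=7, S4: -2=-2, S5: -5=-5.
II is at least as good everywhere and strictly better somewhere (tied only at S3, S4, S5), so II weakly but not strictly dominates I.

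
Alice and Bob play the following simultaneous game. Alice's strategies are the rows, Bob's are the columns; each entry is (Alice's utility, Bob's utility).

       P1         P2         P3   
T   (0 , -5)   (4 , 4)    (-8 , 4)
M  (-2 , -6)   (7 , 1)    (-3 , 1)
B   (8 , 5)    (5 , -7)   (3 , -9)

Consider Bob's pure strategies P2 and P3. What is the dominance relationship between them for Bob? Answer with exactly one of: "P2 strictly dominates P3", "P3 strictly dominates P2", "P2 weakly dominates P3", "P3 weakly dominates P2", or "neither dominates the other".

Compare P2 to P3 across each choice by Alice: T: 4=4, M: 1=1, B: -7>-9.
P2 is at least as good everywhere and strictly better somewhere (tied only at T, M), so P2 weakly but not strictly dominates P3.

P2 weakly dominates P3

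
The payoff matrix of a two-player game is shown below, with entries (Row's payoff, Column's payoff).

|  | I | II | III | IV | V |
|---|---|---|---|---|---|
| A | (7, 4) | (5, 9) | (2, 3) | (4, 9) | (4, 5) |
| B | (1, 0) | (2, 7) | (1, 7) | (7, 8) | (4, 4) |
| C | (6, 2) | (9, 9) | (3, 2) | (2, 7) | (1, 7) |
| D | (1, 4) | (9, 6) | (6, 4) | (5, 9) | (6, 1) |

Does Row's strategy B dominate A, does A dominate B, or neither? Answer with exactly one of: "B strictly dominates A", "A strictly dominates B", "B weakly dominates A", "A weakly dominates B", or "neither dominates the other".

neither dominates the other

B's payoffs vs A's, by Column's action — I: 1<7, II: 2<5, III: 1<2, IV: 7>4, V: 4=4.
B does better at IV but worse at I, II, III; neither strategy dominates the other.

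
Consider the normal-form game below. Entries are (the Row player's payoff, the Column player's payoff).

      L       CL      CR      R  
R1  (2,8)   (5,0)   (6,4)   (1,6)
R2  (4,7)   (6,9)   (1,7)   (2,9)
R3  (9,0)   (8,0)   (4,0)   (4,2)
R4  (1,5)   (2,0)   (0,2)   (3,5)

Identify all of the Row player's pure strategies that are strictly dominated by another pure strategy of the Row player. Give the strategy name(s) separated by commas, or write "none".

R1: no other strategy beats it everywhere (R2 at CR (6>1); R3 at CR (6>4); R4 at L (2>1)).
R2: dominated, since R3 does at least as well everywhere (L: 9>4, CL: 8>6, CR: 4>1, R: 4>2).
R3 is not dominated — it holds its own against R1 at L (9>2); R2 at L (9>4); R4 at L (9>1).
R4: dominated, since R3 does at least as well everywhere (L: 9>1, CL: 8>2, CR: 4>0, R: 4>3).

R2, R4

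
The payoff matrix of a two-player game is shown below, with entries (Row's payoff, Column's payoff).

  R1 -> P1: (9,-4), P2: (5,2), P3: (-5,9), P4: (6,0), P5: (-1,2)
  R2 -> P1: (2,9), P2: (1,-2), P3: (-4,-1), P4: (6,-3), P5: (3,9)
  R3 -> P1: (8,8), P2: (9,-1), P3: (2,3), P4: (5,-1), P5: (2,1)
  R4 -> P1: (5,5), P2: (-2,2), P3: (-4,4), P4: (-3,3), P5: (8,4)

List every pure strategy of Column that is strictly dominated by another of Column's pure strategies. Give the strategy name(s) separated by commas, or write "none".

P1 is not dominated — it holds its own against P2 at R2 (9>-2); P3 at R2 (9>-1); P4 at R2 (9>-3); P5 at R2 (9=9).
P2: dominated, since P3 does at least as well everywhere (R1: 9>2, R2: -1>-2, R3: 3>-1, R4: 4>2).
Nothing dominates P3: P1 at R1 (9>-4); P2 at R1 (9>2); P4 at R1 (9>0); P5 at R1 (9>2).
P3 strictly dominates P4 — R1: 9>0, R2: -1>-3, R3: 3>-1, R4: 4>3.
P5: no other strategy beats it everywhere (P1 at R1 (2>-4); P2 at R1 (2=2); P3 at R2 (9>-1); P4 at R1 (2>0)).

P2, P4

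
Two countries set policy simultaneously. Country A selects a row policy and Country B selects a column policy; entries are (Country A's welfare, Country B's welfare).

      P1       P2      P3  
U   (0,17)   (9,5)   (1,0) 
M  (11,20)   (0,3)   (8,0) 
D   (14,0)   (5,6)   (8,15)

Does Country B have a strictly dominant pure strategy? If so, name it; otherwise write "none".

P1 fails to dominate P2 at D (0<6).
P2 fails to dominate P1 at U (5<17).
P3 fails to dominate P1 at U (0<17).
No single strategy dominates all the others.

none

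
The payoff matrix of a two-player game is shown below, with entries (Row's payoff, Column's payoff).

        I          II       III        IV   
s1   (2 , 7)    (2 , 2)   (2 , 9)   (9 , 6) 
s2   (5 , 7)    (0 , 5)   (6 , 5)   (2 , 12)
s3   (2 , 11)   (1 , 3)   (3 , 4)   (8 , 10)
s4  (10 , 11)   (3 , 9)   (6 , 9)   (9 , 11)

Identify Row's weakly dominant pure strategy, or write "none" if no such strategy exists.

s4 vs s1: I: 10>2, II: 3>2, III: 6>2, IV: 9=9.
s4 vs s2: I: 10>5, II: 3>0, III: 6=6, IV: 9>2.
s4 vs s3: I: 10>2, II: 3>1, III: 6>3, IV: 9>8.
s4 is at least as good as every other strategy against every opponent action, so it is weakly dominant.

s4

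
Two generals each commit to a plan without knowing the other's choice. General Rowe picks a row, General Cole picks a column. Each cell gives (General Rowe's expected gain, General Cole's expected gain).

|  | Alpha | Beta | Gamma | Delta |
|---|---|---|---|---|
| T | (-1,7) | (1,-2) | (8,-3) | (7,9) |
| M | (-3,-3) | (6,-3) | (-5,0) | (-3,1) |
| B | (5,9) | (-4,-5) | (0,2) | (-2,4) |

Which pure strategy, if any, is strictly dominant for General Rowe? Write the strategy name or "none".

T fails to dominate M at Beta (1<6).
M fails to dominate T at Alpha (-3<-1).
B fails to dominate T at Beta (-4<1).
No single strategy dominates all the others.

none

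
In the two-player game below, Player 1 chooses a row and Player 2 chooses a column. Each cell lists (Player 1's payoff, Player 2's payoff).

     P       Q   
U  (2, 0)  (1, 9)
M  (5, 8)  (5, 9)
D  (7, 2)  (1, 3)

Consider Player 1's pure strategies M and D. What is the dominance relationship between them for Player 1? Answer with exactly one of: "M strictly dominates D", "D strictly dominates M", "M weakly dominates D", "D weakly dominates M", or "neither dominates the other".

neither dominates the other

M's payoffs vs D's, by Player 2's action — P: 5<7, Q: 5>1.
M does better at Q but worse at P; neither strategy dominates the other.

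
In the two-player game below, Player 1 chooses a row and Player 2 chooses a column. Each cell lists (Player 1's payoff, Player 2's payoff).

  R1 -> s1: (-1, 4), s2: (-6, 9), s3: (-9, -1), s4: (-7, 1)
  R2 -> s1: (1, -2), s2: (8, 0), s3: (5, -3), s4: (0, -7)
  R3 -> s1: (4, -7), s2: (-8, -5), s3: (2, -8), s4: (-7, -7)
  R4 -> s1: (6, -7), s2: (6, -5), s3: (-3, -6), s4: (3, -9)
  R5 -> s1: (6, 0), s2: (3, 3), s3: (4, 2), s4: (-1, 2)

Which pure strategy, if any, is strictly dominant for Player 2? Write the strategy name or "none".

s2 vs s1: R1: 9>4, R2: 0>-2, R3: -5>-7, R4: -5>-7, R5: 3>0.
s2 vs s3: R1: 9>-1, R2: 0>-3, R3: -5>-8, R4: -5>-6, R5: 3>2.
s2 vs s4: R1: 9>1, R2: 0>-7, R3: -5>-7, R4: -5>-9, R5: 3>2.
s2 strictly beats every other strategy against every opponent action, so it is strictly dominant.

s2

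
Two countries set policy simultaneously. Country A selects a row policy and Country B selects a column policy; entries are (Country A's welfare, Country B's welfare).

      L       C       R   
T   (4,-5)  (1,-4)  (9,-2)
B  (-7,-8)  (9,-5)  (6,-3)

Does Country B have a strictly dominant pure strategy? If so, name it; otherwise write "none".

R vs L: T: -2>-5, B: -3>-8.
R vs C: T: -2>-4, B: -3>-5.
R strictly beats every other strategy against every opponent action, so it is strictly dominant.

R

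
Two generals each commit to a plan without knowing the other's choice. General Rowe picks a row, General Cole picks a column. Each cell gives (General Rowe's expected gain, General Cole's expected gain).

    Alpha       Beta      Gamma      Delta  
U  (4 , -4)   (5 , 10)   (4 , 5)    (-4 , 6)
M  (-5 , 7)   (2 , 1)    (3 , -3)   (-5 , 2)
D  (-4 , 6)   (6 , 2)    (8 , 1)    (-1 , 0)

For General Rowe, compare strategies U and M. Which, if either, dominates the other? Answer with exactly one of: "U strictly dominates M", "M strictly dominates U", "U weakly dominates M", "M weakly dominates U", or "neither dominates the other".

U's payoffs vs M's, by General Cole's action — Alpha: 4>-5, Beta: 5>2, Gamma: 4>3, Delta: -4>-5.
Every comparison favours U, so U strictly dominates M.

U strictly dominates M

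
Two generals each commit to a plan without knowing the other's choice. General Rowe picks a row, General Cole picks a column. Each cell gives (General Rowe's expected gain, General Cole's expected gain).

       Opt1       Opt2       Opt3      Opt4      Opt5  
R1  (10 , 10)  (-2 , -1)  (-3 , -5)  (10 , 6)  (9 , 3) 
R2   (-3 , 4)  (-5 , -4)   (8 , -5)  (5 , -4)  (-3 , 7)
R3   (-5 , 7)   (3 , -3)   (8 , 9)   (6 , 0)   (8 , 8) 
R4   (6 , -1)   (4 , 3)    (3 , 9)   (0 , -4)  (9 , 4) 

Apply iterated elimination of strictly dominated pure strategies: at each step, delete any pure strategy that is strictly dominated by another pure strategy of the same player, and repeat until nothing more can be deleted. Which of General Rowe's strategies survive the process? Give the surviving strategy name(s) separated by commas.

R1, R2, R3, R4

Column Opt2 is eliminated: Opt5 beats it against every remaining row (R1: 3>-1, R2: 7>-4, R3: 8>-3, R4: 4>3).
For General Cole, Opt1 strictly dominates Opt4 on the remaining rows (R1: 10>6, R2: 4>-4, R3: 7>0, R4: -1>-4); eliminate Opt4.
Among the remaining strategies, none is strictly dominated by another pure strategy of the same player, so the elimination stops.
Surviving strategies — General Rowe: {R1, R2, R3, R4}; General Cole: {Opt1, Opt3, Opt5}.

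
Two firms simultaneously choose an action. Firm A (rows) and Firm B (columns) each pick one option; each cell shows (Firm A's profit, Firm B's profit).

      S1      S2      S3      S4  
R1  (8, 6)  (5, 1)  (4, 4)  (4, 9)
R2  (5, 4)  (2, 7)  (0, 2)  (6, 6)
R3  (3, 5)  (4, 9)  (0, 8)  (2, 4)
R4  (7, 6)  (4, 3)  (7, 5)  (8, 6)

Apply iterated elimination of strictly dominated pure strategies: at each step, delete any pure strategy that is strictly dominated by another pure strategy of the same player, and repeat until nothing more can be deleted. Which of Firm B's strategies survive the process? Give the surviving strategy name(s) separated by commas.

S1, S4

For Firm A, R4 strictly dominates R2 on the remaining columns (S1: 7>5, S2: 4>2, S3: 7>0, S4: 8>6); eliminate R2.
Row R3 is eliminated: R1 beats it against every remaining column (S1: 8>3, S2: 5>4, S3: 4>0, S4: 4>2).
Column S2 is eliminated: S1 beats it against every remaining row (R1: 6>1, R4: 6>3).
Firm B's strategy S3 is strictly dominated by S1 (R1: 6>4, R4: 6>5) and is removed.
Among the remaining strategies, none is strictly dominated by another pure strategy of the same player, so the elimination stops.
Surviving strategies — Firm A: {R1, R4}; Firm B: {S1, S4}.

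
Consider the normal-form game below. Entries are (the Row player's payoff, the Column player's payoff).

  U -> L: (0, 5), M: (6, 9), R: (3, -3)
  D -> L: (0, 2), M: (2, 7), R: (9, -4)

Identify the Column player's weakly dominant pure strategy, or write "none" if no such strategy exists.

M

M vs L: U: 9>5, D: 7>2.
M vs R: U: 9>-3, D: 7>-4.
M is at least as good as every other strategy against every opponent action, so it is weakly dominant.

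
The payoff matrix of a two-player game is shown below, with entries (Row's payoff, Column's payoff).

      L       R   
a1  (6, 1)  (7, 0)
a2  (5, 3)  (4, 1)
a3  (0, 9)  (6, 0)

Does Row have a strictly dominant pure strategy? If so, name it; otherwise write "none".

a1 vs a2: L: 6>5, R: 7>4.
a1 vs a3: L: 6>0, R: 7>6.
a1 strictly beats every other strategy against every opponent action, so it is strictly dominant.

a1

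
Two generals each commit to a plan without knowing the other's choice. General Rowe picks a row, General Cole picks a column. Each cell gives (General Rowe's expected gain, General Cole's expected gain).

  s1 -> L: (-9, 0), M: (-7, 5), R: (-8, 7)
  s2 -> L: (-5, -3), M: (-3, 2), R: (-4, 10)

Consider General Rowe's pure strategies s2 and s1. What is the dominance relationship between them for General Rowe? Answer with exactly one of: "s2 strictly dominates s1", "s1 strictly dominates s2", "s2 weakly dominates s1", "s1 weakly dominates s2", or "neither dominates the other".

s2 strictly dominates s1

s2's payoffs vs s1's, by General Cole's action — L: -5>-9, M: -3>-7, R: -4>-8.
s2 gives a strictly higher payoff against each choice by General Cole, so s2 strictly dominates s1.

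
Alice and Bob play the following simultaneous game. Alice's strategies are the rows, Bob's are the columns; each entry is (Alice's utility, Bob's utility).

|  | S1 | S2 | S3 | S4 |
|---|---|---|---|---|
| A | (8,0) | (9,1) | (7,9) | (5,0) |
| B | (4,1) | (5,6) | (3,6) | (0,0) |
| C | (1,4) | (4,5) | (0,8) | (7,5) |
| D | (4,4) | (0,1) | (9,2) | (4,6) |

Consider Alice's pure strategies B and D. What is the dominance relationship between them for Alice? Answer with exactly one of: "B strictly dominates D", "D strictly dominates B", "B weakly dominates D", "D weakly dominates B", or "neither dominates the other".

Compare B to D across every action of Bob: S1: 4=4, S2: 5>0, S3: 3<9, S4: 0<4.
B does better at S2 but worse at S3, S4; neither strategy dominates the other.

neither dominates the other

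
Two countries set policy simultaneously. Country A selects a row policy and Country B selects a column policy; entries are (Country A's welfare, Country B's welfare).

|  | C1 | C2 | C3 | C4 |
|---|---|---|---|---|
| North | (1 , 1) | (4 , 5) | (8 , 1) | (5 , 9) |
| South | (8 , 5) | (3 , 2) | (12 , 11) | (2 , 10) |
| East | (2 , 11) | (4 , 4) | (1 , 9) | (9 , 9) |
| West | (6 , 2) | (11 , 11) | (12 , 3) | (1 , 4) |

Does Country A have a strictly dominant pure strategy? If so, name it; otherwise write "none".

none

North fails to dominate South at C1 (1<8).
South fails to dominate North at C2 (3<4).
East fails to dominate North at C2 (4=4).
West fails to dominate North at C4 (1<5).
No single strategy dominates all the others.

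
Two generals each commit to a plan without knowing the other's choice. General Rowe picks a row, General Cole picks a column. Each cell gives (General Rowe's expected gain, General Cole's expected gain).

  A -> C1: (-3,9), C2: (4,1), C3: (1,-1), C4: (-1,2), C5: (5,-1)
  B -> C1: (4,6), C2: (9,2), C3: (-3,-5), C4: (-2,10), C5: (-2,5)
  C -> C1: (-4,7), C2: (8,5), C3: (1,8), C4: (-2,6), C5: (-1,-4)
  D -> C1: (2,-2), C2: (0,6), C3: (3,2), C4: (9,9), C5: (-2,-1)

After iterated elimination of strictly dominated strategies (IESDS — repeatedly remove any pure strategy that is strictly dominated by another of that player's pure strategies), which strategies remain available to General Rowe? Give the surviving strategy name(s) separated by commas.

D

General Cole's strategy C2 is strictly dominated by C4 (A: 2>1, B: 10>2, C: 6>5, D: 9>6) and is removed.
General Cole's strategy C5 is strictly dominated by C4 (A: 2>-1, B: 10>5, C: 6>-4, D: 9>-1) and is removed.
Row A is eliminated: D beats it against every remaining column (C1: 2>-3, C3: 3>1, C4: 9>-1).
For General Rowe, D strictly dominates C on the remaining columns (C1: 2>-4, C3: 3>1, C4: 9>-2); eliminate C.
For General Cole, C4 strictly dominates C1 on the remaining rows (B: 10>6, D: 9>-2); eliminate C1.
General Rowe's strategy B is strictly dominated by D (C3: 3>-3, C4: 9>-2) and is removed.
General Cole's strategy C3 is strictly dominated by C4 (D: 9>2) and is removed.
Among the remaining strategies, none is strictly dominated by another pure strategy of the same player, so the elimination stops.
Surviving strategies — General Rowe: {D}; General Cole: {C4}.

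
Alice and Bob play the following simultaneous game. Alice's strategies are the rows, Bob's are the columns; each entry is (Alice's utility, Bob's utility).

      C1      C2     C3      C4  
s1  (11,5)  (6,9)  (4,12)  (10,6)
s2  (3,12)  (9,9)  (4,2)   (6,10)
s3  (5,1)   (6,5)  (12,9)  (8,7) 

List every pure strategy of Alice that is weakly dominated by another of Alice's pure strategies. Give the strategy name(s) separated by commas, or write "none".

Nothing dominates s1: s2 at C1 (11>3); s3 at C1 (11>5).
s2 is not dominated — it holds its own against s1 at C2 (9>6); s3 at C2 (9>6).
s3: no other strategy beats it everywhere (s1 at C3 (12>4); s2 at C1 (5>3)).

none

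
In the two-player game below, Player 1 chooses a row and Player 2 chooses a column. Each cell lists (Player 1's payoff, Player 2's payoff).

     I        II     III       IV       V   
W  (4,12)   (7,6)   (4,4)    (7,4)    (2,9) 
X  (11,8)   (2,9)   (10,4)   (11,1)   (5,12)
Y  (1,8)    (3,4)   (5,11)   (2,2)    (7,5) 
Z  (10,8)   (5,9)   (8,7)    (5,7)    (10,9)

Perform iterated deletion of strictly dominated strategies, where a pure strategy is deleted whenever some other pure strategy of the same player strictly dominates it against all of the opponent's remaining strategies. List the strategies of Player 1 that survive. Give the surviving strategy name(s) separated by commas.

W, X, Z

Row Y is eliminated: Z beats it against every remaining column (I: 10>1, II: 5>3, III: 8>5, IV: 5>2, V: 10>7).
Column III is eliminated: I beats it against every remaining row (W: 12>4, X: 8>4, Z: 8>7).
Player 2's strategy IV is strictly dominated by I (W: 12>4, X: 8>1, Z: 8>7) and is removed.
Among the remaining strategies, none is strictly dominated by another pure strategy of the same player, so the elimination stops.
Surviving strategies — Player 1: {W, X, Z}; Player 2: {I, II, V}.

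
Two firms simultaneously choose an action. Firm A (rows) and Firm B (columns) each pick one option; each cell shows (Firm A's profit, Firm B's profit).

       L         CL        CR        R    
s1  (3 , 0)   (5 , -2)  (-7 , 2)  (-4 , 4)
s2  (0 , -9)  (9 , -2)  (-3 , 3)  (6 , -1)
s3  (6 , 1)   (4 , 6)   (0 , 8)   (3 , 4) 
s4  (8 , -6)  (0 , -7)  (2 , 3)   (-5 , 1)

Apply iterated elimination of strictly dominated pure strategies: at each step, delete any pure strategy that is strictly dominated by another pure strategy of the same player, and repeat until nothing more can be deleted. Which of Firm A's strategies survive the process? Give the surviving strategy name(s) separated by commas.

Column L is eliminated: CR beats it against every remaining row (s1: 2>0, s2: 3>-9, s3: 8>1, s4: 3>-6).
For Firm A, s2 strictly dominates s1 on the remaining columns (CL: 9>5, CR: -3>-7, R: 6>-4); eliminate s1.
Column CL is eliminated: CR beats it against every remaining row (s2: 3>-2, s3: 8>6, s4: 3>-7).
Firm B's strategy R is strictly dominated by CR (s2: 3>-1, s3: 8>4, s4: 3>1) and is removed.
Row s2 is eliminated: s3 beats it against every remaining column (CR: 0>-3).
Firm A's strategy s3 is strictly dominated by s4 (CR: 2>0) and is removed.
Among the remaining strategies, none is strictly dominated by another pure strategy of the same player, so the elimination stops.
Surviving strategies — Firm A: {s4}; Firm B: {CR}.

s4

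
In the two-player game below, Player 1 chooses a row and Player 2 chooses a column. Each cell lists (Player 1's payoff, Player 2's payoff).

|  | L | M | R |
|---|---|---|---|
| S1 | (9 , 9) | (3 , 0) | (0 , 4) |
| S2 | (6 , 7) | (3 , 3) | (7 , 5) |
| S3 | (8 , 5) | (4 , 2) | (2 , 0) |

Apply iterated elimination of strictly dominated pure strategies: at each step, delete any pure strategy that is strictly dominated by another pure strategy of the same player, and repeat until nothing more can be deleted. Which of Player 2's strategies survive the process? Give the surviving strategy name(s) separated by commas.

L

For Player 2, L strictly dominates M on the remaining rows (S1: 9>0, S2: 7>3, S3: 5>2); eliminate M.
For Player 2, L strictly dominates R on the remaining rows (S1: 9>4, S2: 7>5, S3: 5>0); eliminate R.
Player 1's strategy S2 is strictly dominated by S1 (L: 9>6) and is removed.
Player 1's strategy S3 is strictly dominated by S1 (L: 9>8) and is removed.
Among the remaining strategies, none is strictly dominated by another pure strategy of the same player, so the elimination stops.
Surviving strategies — Player 1: {S1}; Player 2: {L}.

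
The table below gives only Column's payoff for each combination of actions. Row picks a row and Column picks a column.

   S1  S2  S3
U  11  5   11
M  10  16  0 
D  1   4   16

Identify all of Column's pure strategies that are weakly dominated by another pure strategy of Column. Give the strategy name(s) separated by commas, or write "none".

none

Nothing dominates S1: S2 at U (11>5); S3 at M (10>0).
S2: no other strategy beats it everywhere (S1 at M (16>10); S3 at M (16>0)).
S3: no other strategy beats it everywhere (S1 at D (16>1); S2 at U (11>5)).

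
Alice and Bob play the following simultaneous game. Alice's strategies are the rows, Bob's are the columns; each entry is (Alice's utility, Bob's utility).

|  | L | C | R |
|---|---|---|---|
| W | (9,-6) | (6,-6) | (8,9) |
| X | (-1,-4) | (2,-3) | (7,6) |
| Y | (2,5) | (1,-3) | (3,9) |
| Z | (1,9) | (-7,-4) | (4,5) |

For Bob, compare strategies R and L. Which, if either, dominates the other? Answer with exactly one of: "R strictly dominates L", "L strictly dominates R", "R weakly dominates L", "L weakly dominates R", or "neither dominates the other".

Compare R to L across each choice by Alice: W: 9>-6, X: 6>-4, Y: 9>5, Z: 5<9.
R does better at W, X, Y but worse at Z; neither strategy dominates the other.

neither dominates the other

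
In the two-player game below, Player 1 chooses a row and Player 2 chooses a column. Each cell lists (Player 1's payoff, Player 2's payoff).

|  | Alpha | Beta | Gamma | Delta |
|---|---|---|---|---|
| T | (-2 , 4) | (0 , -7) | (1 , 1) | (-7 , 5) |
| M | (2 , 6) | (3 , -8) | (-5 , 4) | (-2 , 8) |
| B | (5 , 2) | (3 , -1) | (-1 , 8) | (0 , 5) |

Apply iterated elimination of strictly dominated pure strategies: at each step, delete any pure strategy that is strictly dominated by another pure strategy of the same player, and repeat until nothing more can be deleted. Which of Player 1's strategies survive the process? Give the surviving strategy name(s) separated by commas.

Player 2's strategy Alpha is strictly dominated by Delta (T: 5>4, M: 8>6, B: 5>2) and is removed.
Player 2's strategy Beta is strictly dominated by Gamma (T: 1>-7, M: 4>-8, B: 8>-1) and is removed.
Row M is eliminated: B beats it against every remaining column (Gamma: -1>-5, Delta: 0>-2).
Among the remaining strategies, none is strictly dominated by another pure strategy of the same player, so the elimination stops.
Surviving strategies — Player 1: {T, B}; Player 2: {Gamma, Delta}.

T, B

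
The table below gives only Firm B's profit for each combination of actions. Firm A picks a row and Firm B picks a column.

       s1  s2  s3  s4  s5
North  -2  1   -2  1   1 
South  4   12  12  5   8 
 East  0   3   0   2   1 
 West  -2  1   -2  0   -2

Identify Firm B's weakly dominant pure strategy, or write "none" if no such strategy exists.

s2

s2 vs s1: North: 1>-2, South: 12>4, East: 3>0, West: 1>-2.
s2 vs s3: North: 1>-2, South: 12=12, East: 3>0, West: 1>-2.
s2 vs s4: North: 1=1, South: 12>5, East: 3>2, West: 1>0.
s2 vs s5: North: 1=1, South: 12>8, East: 3>1, West: 1>-2.
s2 is at least as good as every other strategy against every opponent action, so it is weakly dominant.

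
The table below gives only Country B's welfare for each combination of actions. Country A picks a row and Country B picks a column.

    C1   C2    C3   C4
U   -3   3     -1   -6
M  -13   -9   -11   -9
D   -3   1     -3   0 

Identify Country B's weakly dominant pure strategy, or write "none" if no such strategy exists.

C2 vs C1: U: 3>-3, M: -9>-13, D: 1>-3.
C2 vs C3: U: 3>-1, M: -9>-11, D: 1>-3.
C2 vs C4: U: 3>-6, M: -9=-9, D: 1>0.
C2 is at least as good as every other strategy against every opponent action, so it is weakly dominant.

C2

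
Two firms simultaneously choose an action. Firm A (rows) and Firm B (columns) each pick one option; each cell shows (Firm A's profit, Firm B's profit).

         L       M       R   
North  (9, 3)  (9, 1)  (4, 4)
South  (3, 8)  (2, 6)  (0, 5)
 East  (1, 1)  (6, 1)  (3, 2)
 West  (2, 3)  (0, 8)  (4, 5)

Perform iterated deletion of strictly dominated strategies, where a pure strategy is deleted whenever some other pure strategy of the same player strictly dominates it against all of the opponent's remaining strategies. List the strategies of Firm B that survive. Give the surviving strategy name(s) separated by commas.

Row South is eliminated: North beats it against every remaining column (L: 9>3, M: 9>2, R: 4>0).
Row East is eliminated: North beats it against every remaining column (L: 9>1, M: 9>6, R: 4>3).
Firm B's strategy L is strictly dominated by R (North: 4>3, West: 5>3) and is removed.
Among the remaining strategies, none is strictly dominated by another pure strategy of the same player, so the elimination stops.
Surviving strategies — Firm A: {North, West}; Firm B: {M, R}.

M, R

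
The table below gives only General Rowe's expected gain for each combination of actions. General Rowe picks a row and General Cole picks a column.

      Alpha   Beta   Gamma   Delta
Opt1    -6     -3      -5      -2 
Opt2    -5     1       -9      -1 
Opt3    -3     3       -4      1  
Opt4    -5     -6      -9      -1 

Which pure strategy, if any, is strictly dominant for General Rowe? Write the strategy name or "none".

Opt3 vs Opt1: Alpha: -3>-6, Beta: 3>-3, Gamma: -4>-5, Delta: 1>-2.
Opt3 vs Opt2: Alpha: -3>-5, Beta: 3>1, Gamma: -4>-9, Delta: 1>-1.
Opt3 vs Opt4: Alpha: -3>-5, Beta: 3>-6, Gamma: -4>-9, Delta: 1>-1.
Opt3 strictly beats every other strategy against every opponent action, so it is strictly dominant.

Opt3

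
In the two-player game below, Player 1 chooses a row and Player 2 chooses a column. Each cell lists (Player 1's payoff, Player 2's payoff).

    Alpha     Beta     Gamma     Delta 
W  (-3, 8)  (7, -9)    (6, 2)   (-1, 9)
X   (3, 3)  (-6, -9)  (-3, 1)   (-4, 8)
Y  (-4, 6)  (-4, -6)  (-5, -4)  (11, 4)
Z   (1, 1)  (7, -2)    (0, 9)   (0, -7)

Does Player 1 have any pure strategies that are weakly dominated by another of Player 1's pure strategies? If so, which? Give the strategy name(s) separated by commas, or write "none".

W is not dominated — it holds its own against X at Beta (7>-6); Y at Alpha (-3>-4); Z at Gamma (6>0).
X is not dominated — it holds its own against W at Alpha (3>-3); Y at Alpha (3>-4); Z at Alpha (3>1).
Nothing dominates Y: W at Delta (11>-1); X at Beta (-4>-6); Z at Delta (11>0).
Z is not dominated — it holds its own against W at Alpha (1>-3); X at Beta (7>-6); Y at Alpha (1>-4).

none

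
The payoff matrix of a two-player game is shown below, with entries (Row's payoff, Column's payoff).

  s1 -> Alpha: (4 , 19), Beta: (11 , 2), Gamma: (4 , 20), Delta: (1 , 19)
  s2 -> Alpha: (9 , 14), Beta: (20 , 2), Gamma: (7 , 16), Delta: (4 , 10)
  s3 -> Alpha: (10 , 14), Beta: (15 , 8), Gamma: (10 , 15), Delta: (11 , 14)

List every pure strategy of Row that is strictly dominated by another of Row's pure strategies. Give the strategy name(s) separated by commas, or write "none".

s2 strictly dominates s1 — Alpha: 9>4, Beta: 20>11, Gamma: 7>4, Delta: 4>1.
Nothing dominates s2: s1 at Alpha (9>4); s3 at Beta (20>15).
s3: no other strategy beats it everywhere (s1 at Alpha (10>4); s2 at Alpha (10>9)).

s1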